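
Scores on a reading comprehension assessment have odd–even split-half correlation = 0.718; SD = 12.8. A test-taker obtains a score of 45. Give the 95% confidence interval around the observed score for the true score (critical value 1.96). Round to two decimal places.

Full-length reliability (Spearman-Brown) = 2(0.718)/(1+0.718) ≈ 0.8359
SEM = 12.8000·√(1 − 0.8359) ≈ 5.1859
Margin = 1.96 · 5.1859 ≈ 10.1643
95% CI: 45 ± 10.1643 = [34.8357, 55.1643]

[34.84, 55.16]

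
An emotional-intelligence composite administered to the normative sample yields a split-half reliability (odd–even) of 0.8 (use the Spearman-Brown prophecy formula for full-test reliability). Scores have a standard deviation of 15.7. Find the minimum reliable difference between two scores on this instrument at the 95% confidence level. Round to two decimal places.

Full-length reliability (Spearman-Brown) = 2(0.8)/(1+0.8) ≈ 0.8889
SEM = 15.7000·√(1 − 0.8889) ≈ 5.2333
SE_diff = √2 · SEM ≈ 7.4011
Smallest detectable difference = 1.96·7.4011 ≈ 14.5061

14.51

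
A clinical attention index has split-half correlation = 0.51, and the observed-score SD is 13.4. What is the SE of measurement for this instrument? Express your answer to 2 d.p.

Full-length reliability (Spearman-Brown) = 2(0.51)/(1+0.51) ≃ 0.6755
The standard error of measurement is 13.4000×√(1 − 0.6755) ≃ 13.4000×0.5697 ≃ 7.6333.

7.63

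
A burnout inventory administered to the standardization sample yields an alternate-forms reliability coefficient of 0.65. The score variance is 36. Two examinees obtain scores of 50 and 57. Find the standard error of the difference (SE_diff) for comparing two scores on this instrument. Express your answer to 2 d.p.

5.02

σ = 36^(1/2) = 6.00000
The standard error of measurement is 6.00000·√(1 − 0.65000) ≈ 6.00000·0.59161 ≈ 3.54965.
SE_diff = √2 · SEM ≈ 5.01996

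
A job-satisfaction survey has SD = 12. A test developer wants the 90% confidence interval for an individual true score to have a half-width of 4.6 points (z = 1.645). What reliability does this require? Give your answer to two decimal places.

0.95

Required SEM = 4.6 / 1.645 ≈ 2.7964
Required reliability = 1 − (SEM/SD)² = 1 − 0.0543 ≈ 0.9457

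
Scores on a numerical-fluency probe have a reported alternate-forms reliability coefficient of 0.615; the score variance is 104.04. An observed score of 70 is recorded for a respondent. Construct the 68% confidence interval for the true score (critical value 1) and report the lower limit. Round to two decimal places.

63.67

SD = √104.04 = 10.200
SEM = 10.200×√(1 − 0.615) ≈ 6.329
Half-width = 1×6.329 ≈ 6.329
Lower limit = 70 − 6.329 ≈ 63.671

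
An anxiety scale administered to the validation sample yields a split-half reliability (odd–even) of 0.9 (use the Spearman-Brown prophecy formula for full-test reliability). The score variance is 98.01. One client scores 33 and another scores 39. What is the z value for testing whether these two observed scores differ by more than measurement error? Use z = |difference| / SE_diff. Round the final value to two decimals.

SD = √98.01 = 9.900
r_full = 2·0.9 / (1 + 0.9) ≈ 0.947
SEM = 9.900 · √(1 − 0.947) = 9.900 · √0.053 ≈ 9.900 · 0.229 ≈ 2.271
Standard error of the difference = 2.271·√2 ≈ 3.212
z = 6 / 3.212 ≈ 1.868

1.87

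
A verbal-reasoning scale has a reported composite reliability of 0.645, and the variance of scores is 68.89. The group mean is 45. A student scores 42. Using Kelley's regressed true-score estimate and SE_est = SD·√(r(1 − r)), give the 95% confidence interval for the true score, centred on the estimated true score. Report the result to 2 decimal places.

[35.28, 50.85]

SD = √68.89 = 8.30000
T̂ = r·X + (1 − r)·M = 0.64500×42 + 0.35500×45 = 27.09000 + 15.97500 ≈ 43.06500
SE_est = 8.30000·√[r(1 − r)] ≈ 3.97166
95% CI: 43.06500 ± 7.78445 ≈ (35.28055, 50.84945)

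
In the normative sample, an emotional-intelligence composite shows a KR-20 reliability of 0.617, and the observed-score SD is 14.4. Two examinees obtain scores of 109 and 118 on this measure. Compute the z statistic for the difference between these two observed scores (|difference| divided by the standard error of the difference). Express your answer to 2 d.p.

0.71

SEM = 14.4000×√(1 − 0.6170) ≈ 8.9117
SE_diff = SEM × √2 ≈ 8.9117 × 1.4142 ≈ 12.6031
z = |109 − 118| / 12.6031 = 9 / 12.6031 ≈ 0.7141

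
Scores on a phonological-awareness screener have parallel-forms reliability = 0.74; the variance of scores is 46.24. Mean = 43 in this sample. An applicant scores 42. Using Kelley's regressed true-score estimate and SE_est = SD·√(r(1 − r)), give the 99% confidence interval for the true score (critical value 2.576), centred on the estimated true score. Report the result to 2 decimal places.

[34.58, 49.94]

SD = √46.24 = 6.8000
T̂ = r·X + (1 − r)·M = 0.7400×42 + 0.2600×43 = 31.0800 + 11.1800 ≃ 42.2600
SE_est = 6.8000×√(0.7400×0.2600) ≃ 2.9827
99% CI: 42.2600 ± 7.6835 ≃ (34.5765, 49.9435)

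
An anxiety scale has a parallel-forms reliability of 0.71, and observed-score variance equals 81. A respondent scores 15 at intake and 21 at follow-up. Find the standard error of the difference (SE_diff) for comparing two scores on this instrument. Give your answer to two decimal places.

6.85

SD = √81 ≈ 9.0000
SEM = 9.0000·√(1 − 0.7100) ≈ 4.8466
SE_diff = SEM · √2 ≈ 4.8466 · 1.4142 ≈ 6.8542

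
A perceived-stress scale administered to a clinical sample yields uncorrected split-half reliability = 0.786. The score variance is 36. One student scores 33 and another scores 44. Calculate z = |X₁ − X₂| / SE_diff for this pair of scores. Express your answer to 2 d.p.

3.75

SD = √36 ≃ 6.000
r_full = 2·0.786 / (1 + 0.786) ≃ 0.880
The standard error of measurement is 6.000*√(1 − 0.880) ≃ 6.000*0.346 ≃ 2.077.
SE_diff = √2 * SEM ≃ 2.937
z = |33 − 44| / 2.937 = 11 / 2.937 ≃ 3.745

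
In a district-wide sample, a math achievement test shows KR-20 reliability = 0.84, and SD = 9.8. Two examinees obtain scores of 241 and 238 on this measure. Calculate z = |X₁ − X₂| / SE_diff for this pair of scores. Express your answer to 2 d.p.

0.54

The standard error of measurement is 9.800·√(1 − 0.840) ≈ 9.800·0.400 ≈ 3.920.
SE_diff = SEM · √2 ≈ 3.920 · 1.414 ≈ 5.544
z = |241 − 238| / 5.544 = 3 / 5.544 ≈ 0.541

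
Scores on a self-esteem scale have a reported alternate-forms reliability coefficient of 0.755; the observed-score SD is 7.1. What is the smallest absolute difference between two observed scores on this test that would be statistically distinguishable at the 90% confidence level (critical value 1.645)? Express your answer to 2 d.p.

The standard error of measurement is 7.1000*√(1 − 0.7550) ≈ 7.1000*0.4950 ≈ 3.5143.
SE_diff = SEM * √2 ≈ 3.5143 * 1.4142 ≈ 4.9700
Smallest detectable difference = 1.645*4.9700 ≈ 8.1756

8.18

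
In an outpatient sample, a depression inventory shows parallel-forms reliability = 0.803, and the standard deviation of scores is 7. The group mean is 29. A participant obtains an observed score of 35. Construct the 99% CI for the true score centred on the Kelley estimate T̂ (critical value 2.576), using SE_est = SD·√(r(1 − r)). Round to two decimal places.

[26.65, 40.99]

T̂ = 0.80300(35) + 0.19700(29) ≃ 33.81800
SE_est = SD · √(r(1 − r)) = 7.00000 · √0.15819 ≃ 7.00000 · 0.39773 ≃ 2.78413
99% CI: 33.81800 ± 7.17191 ≃ (26.64609, 40.98991)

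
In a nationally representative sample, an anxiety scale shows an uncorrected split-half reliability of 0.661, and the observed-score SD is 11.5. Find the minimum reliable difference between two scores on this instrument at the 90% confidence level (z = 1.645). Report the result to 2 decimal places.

Full-length reliability (Spearman-Brown) = 2(0.661)/(1+0.661) ≈ 0.796
The standard error of measurement is 11.500×√(1 − 0.796) ≈ 11.500×0.452 ≈ 5.195.
Standard error of the difference = 5.195·√2 ≈ 7.347
Smallest detectable difference = 1.645×7.347 ≈ 12.086

12.09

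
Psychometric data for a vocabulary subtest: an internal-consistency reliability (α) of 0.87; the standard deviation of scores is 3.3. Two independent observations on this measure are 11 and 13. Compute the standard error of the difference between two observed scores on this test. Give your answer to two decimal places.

1.68

SEM = 3.30000 * √(1 − 0.87000) = 3.30000 * √0.13000 ≃ 3.30000 * 0.36056 ≃ 1.18983
SE_diff = SEM * √2 ≃ 1.18983 * 1.41421 ≃ 1.68268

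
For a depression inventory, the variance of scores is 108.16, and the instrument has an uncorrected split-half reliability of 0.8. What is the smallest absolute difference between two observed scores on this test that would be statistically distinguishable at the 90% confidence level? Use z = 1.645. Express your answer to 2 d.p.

8.06

SD = √108.16 ≈ 10.4000
Full-length reliability (Spearman-Brown) = 2(0.8)/(1+0.8) ≈ 0.8889
SEM = 10.4000×√(1 − 0.8889) ≈ 3.4667
SE_diff = √2 × SEM ≈ 4.9026
Smallest detectable difference = 1.645×4.9026 ≈ 8.0648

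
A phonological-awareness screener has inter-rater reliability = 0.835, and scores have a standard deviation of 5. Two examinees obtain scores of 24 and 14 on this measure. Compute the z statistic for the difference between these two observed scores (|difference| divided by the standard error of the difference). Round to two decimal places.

SEM = 5.0000*√(1 − 0.8350) ≈ 2.0310
Standard error of the difference = 2.0310·√2 ≈ 2.8723
z = 10 / 2.8723 ≈ 3.4816

3.48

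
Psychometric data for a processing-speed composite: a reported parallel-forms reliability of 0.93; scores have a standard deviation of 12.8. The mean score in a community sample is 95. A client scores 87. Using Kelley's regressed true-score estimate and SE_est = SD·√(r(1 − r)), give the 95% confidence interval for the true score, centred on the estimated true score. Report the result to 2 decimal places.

[81.16, 93.96]

T̂ = r·X + (1 − r)·M = 0.93000*87 + 0.07000*95 = 80.91000 + 6.65000 ≈ 87.56000
SE_est = 12.80000·√[r(1 − r)] ≈ 3.26588
CI = 87.56000 ± 1.96 * 3.26588 → [81.15887, 93.96113]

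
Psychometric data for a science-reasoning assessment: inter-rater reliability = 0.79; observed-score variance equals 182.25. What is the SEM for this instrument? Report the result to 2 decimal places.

6.19

SD = √182.25 = 13.5000
The standard error of measurement is 13.5000×√(1 − 0.7900) ≃ 13.5000×0.4583 ≃ 6.1865.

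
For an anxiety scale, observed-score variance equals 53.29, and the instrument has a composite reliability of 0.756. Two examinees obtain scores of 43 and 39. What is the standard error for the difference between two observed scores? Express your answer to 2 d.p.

SD = √53.29 = 7.3000
The standard error of measurement is 7.3000×√(1 − 0.7560) ≈ 7.3000×0.4940 ≈ 3.6059.
SE_diff = SEM × √2 ≈ 3.6059 × 1.4142 ≈ 5.0996

5.10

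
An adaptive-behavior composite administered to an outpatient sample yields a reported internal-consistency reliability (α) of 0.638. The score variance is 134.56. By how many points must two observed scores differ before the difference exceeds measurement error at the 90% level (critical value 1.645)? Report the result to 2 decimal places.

SD = √134.56 = 11.60000
SEM = 11.60000*√(1 − 0.63800) ≈ 6.97931
SE_diff = √2 * SEM ≈ 9.87023
Smallest detectable difference = 1.645*9.87023 ≈ 16.23653

16.24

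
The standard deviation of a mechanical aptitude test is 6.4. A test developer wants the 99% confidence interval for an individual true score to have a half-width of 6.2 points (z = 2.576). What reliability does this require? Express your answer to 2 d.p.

0.86

Required SEM = 6.2 / 2.576 ≈ 2.407
r = 1 − (SEM / SD)² = 1 − (2.407 / 6.4)² ≈ 1 − 0.141 ≈ 0.859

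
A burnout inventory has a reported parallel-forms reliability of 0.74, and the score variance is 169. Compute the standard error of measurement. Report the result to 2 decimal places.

σ = 169^(1/2) = 13.0000
The standard error of measurement is 13.0000·√(1 − 0.7400) ≈ 13.0000·0.5099 ≈ 6.6287.

6.63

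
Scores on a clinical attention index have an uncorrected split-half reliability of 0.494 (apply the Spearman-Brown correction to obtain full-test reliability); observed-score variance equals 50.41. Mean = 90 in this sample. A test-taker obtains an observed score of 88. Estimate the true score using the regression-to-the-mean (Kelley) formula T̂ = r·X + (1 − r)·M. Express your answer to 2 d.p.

Full-length reliability (Spearman-Brown) = 2(0.494)/(1+0.494) ≈ 0.6613
Estimated true score = 0.6613×88 + (1 − 0.6613)×90 ≈ 88.6774

88.68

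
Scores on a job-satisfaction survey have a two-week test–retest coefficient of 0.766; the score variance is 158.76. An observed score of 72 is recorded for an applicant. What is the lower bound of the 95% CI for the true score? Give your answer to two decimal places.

SD = √158.76 = 12.6000
SEM = 12.6000 × √(1 − 0.7660) = 12.6000 × √0.2340 ≈ 12.6000 × 0.4837 ≈ 6.0951
1.96 × SEM ≈ 11.9463
Lower limit = 72 − 11.9463 ≈ 60.0537

60.05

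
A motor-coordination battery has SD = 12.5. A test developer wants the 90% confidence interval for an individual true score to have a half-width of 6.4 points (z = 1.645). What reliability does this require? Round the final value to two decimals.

0.90

SEM needed = half-width / z = 6.4/1.645 ≈ 3.8906
Required reliability = 1 − (SEM/SD)² = 1 − 0.0969 ≈ 0.9031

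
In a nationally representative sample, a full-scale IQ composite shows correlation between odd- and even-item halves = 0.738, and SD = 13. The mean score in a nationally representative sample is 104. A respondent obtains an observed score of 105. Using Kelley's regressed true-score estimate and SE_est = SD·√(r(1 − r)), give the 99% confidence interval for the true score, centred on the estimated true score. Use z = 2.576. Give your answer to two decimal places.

[92.87, 116.83]

r_full = 2·0.738 / (1 + 0.738) ≈ 0.849
T̂ = 0.849(105) + 0.151(104) ≈ 104.849
SE_est = SD × √(r(1 − r)) = 13.000 × √0.128 ≈ 13.000 × 0.358 ≈ 4.651
CI = 104.849 ± 2.576 × 4.651 → [92.867, 116.831]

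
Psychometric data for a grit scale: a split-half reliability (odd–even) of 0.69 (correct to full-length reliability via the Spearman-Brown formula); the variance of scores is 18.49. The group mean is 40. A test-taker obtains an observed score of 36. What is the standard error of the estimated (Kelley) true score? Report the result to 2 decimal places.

σ = 18.49^(1/2) = 4.300
r_full = 2·0.69 / (1 + 0.69) ≈ 0.817
SE_est = 4.300·√[r(1 − r)] ≈ 1.664

1.66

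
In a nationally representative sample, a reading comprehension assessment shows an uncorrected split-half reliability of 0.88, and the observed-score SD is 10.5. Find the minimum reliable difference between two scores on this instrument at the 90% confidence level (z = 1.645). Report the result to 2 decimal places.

6.17

Spearman-Brown: r = 2(0.88) / (1 + 0.88) = 1.760 / 1.880 ≈ 0.936
The standard error of measurement is 10.500*√(1 − 0.936) ≈ 10.500*0.253 ≈ 2.653.
SE_diff = SEM * √2 ≈ 2.653 * 1.414 ≈ 3.752
Minimum reliable difference = 1.645 * SE_diff ≈ 1.645 * 3.752 ≈ 6.171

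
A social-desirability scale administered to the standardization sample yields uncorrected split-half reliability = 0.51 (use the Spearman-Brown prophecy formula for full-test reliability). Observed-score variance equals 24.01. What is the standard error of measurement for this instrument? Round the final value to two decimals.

2.79

SD = √24.01 ≈ 4.90000
Spearman-Brown: r = 2(0.51) / (1 + 0.51) = 1.02000 / 1.51000 ≈ 0.67550
The standard error of measurement is 4.90000*√(1 − 0.67550) ≈ 4.90000*0.56965 ≈ 2.79129.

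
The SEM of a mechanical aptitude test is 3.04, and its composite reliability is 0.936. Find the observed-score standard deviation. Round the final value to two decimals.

12.02

σ = SEM·(1 − r)^(−1/2) ≈ 3.04*3.95285 ≈ 12.01666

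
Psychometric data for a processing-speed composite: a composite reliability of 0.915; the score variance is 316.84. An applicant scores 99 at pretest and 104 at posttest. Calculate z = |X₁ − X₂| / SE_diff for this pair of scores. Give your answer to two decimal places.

SD = √316.84 = 17.800
The standard error of measurement is 17.800×√(1 − 0.915) ≈ 17.800×0.292 ≈ 5.190.
SE_diff = SEM × √2 ≈ 5.190 × 1.414 ≈ 7.339
z = 5 / 7.339 ≈ 0.681

0.68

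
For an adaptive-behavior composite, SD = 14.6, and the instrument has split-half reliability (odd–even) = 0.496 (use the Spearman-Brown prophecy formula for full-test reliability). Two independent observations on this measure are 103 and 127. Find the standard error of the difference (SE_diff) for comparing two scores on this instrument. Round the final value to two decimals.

11.98

r_full = 2·0.496 / (1 + 0.496) ≈ 0.66310
SEM = 14.60000 · √(1 − 0.66310) = 14.60000 · √0.33690 ≈ 14.60000 · 0.58043 ≈ 8.47427
Standard error of the difference = 8.47427·√2 ≈ 11.98443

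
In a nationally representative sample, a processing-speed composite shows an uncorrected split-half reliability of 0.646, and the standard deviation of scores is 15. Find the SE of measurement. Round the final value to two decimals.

6.96

Full-length reliability (Spearman-Brown) = 2(0.646)/(1+0.646) ≃ 0.785
SEM = 15.000×√(1 − 0.785) ≃ 6.956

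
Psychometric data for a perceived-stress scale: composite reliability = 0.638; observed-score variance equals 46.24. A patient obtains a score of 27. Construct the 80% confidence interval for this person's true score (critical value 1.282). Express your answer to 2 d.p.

[21.75, 32.25]

SD = √46.24 ≈ 6.8000
The standard error of measurement is 6.8000×√(1 − 0.6380) ≈ 6.8000×0.6017 ≈ 4.0913.
Margin = 1.282 × 4.0913 ≈ 5.2451
Interval: (21.7549, 32.2451)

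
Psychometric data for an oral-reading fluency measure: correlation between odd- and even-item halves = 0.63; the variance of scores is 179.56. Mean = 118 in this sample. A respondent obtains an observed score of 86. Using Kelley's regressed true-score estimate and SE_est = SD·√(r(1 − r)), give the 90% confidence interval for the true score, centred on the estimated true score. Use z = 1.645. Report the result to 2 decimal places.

[84.03, 102.50]

SD = √179.56 ≃ 13.4000
Full-length reliability (Spearman-Brown) = 2(0.63)/(1+0.63) ≃ 0.7730
Estimated true score = 0.7730×86 + (1 − 0.7730)×118 ≃ 93.2638
SE_est = 13.4000×√(0.7730×0.2270) ≃ 5.6131
90% CI: 93.2638 ± 9.2336 ≃ (84.0302, 102.4974)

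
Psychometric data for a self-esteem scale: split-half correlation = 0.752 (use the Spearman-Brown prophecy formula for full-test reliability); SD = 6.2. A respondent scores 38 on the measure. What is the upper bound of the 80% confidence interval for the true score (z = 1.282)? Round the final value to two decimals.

Spearman-Brown: r = 2(0.752) / (1 + 0.752) = 1.5040 / 1.7520 ≈ 0.8584
SEM = 6.2000 × √(1 − 0.8584) = 6.2000 × √0.1416 ≈ 6.2000 × 0.3762 ≈ 2.3327
1.282 × SEM ≈ 2.9905
Upper limit = 38 + 2.9905 ≈ 40.9905

40.99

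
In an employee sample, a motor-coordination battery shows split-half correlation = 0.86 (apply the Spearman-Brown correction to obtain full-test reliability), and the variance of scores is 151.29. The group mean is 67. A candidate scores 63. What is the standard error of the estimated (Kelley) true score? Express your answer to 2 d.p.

σ = 151.29^(1/2) = 12.300
Full-length reliability (Spearman-Brown) = 2(0.86)/(1+0.86) ≃ 0.925
SE_est = SD × √(r(1 − r)) = 12.300 × √0.070 ≃ 12.300 × 0.264 ≃ 3.245

3.25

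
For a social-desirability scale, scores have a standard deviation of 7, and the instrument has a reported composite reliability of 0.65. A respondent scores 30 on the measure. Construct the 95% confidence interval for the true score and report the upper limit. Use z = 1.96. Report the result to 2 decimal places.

The standard error of measurement is 7.000×√(1 − 0.650) ≈ 7.000×0.592 ≈ 4.141.
1.96 × SEM ≈ 8.117
Upper bound: 30 + 8.117 = 38.117

38.12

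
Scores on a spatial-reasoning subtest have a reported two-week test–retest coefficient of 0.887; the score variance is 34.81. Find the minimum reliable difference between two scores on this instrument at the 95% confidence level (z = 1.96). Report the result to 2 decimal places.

σ = 34.81^(1/2) = 5.90000
SEM = 5.90000 × √(1 − 0.88700) = 5.90000 × √0.11300 ≈ 5.90000 × 0.33615 ≈ 1.98331
SE_diff = √2 × SEM ≈ 2.80483
Smallest detectable difference = 1.96×2.80483 ≈ 5.49746

5.50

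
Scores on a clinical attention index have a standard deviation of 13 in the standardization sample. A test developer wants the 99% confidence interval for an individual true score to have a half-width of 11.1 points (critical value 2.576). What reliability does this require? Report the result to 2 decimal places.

0.89

Required SEM = 11.1 / 2.576 ≈ 4.309
Required reliability = 1 − (SEM/SD)² = 1 − 0.110 ≈ 0.890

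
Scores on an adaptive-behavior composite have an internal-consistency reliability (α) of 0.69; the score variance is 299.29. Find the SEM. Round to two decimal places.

SD = √299.29 ≈ 17.3000
SEM = 17.3000×√(1 − 0.6900) ≈ 9.6322

9.63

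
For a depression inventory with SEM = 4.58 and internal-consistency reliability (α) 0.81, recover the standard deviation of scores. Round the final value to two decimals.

10.51

SD = SEM / √(1 − r) = 4.58 / √0.19000 ≈ 4.58 / 0.43589 ≈ 10.50724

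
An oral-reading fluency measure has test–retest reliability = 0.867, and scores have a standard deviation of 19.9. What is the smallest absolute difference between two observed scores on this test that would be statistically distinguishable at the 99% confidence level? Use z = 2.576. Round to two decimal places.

26.44

SEM = 19.9000 · √(1 − 0.8670) = 19.9000 · √0.1330 ≈ 19.9000 · 0.3647 ≈ 7.2574
SE_diff = √2 · SEM ≈ 10.2635
Minimum reliable difference = 2.576 · SE_diff ≈ 2.576 · 10.2635 ≈ 26.4387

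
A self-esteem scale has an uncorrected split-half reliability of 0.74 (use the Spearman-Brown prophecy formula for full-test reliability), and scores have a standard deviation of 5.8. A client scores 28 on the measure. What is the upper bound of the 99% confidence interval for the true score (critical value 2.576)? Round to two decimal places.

Full-length reliability (Spearman-Brown) = 2(0.74)/(1+0.74) ≈ 0.8506
SEM = 5.8000×√(1 − 0.8506) ≈ 2.2420
Margin = 2.576 × 2.2420 ≈ 5.7755
Upper bound: 28 + 5.7755 = 33.7755

33.78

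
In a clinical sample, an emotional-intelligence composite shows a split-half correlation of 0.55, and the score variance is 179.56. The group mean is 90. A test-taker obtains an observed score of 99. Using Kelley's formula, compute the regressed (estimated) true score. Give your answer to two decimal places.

96.39

Full-length reliability (Spearman-Brown) = 2(0.55)/(1+0.55) ≈ 0.7097
Estimated true score = 0.7097·99 + (1 − 0.7097)·90 ≈ 96.3871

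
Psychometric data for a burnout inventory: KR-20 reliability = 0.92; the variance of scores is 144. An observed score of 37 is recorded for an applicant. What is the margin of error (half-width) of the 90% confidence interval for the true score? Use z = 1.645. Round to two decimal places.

5.58

σ = 144^(1/2) = 12.0000
SEM = 12.0000 × √(1 − 0.9200) = 12.0000 × √0.0800 ≈ 12.0000 × 0.2828 ≈ 3.3941
Half-width = 1.645×3.3941 ≈ 5.5833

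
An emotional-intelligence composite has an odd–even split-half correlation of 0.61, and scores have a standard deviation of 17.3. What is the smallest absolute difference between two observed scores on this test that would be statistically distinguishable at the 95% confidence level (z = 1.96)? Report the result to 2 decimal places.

23.60

r_full = 2·0.61 / (1 + 0.61) ≈ 0.758
SEM = 17.300 * √(1 − 0.758) = 17.300 * √0.242 ≈ 17.300 * 0.492 ≈ 8.515
Standard error of the difference = 8.515·√2 ≈ 12.041
Smallest detectable difference = 1.96*12.041 ≈ 23.601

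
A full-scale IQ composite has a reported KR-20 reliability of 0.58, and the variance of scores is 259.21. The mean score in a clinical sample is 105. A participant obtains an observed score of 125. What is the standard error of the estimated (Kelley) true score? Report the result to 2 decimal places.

7.95

SD = √259.21 = 16.100
SE_est = 16.100×√(0.580×0.420) ≃ 7.946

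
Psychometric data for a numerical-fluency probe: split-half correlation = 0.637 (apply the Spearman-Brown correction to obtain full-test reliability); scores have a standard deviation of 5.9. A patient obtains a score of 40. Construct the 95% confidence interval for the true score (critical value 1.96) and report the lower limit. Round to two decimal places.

Spearman-Brown: r = 2(0.637) / (1 + 0.637) = 1.27400 / 1.63700 ≈ 0.77825
SEM = 5.90000 · √(1 − 0.77825) = 5.90000 · √0.22175 ≈ 5.90000 · 0.47090 ≈ 2.77831
Margin = 1.96 · 2.77831 ≈ 5.44549
Lower limit = 40 − 5.44549 ≈ 34.55451

34.55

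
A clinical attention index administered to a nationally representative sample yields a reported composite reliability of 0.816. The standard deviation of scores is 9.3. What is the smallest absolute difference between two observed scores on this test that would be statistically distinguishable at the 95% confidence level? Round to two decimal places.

SEM = 9.3000·√(1 − 0.8160) ≈ 3.9893
SE_diff = √2 · SEM ≈ 5.6417
Smallest detectable difference = 1.96·5.6417 ≈ 11.0577

11.06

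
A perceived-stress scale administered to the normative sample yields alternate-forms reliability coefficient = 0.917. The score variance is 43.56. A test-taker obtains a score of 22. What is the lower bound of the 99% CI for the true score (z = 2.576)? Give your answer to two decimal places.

SD = √43.56 = 6.6000
SEM = 6.6000*√(1 − 0.9170) ≈ 1.9014
Margin = 2.576 * 1.9014 ≈ 4.8981
Lower bound: 22 − 4.8981 = 17.1019

17.10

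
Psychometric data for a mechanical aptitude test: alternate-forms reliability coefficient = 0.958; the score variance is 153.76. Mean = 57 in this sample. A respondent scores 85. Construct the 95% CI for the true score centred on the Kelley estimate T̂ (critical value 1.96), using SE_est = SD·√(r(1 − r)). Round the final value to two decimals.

σ = 153.76^(1/2) = 12.4000
T̂ = r·X + (1 − r)·M = 0.9580×85 + 0.0420×57 = 81.4300 + 2.3940 ≃ 83.8240
SE_est = 12.4000·√[r(1 − r)] ≃ 2.4873
95% CI: 83.8240 ± 4.8751 ≃ (78.9489, 88.6991)

[78.95, 88.70]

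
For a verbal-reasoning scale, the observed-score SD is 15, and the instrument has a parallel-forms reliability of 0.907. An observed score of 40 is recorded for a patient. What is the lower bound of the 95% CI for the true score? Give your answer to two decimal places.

31.03

SEM = 15.0000×√(1 − 0.9070) ≃ 4.5744
Half-width = 1.96×4.5744 ≃ 8.9658
Lower limit = 40 − 8.9658 ≃ 31.0342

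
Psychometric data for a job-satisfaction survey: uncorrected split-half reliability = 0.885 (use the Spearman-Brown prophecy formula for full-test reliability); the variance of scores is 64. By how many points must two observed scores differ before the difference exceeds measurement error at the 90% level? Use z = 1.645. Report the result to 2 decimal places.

σ = 64^(1/2) = 8.0000
Full-length reliability (Spearman-Brown) = 2(0.885)/(1+0.885) ≈ 0.9390
The standard error of measurement is 8.0000·√(1 − 0.9390) ≈ 8.0000·0.2470 ≈ 1.9760.
Standard error of the difference = 1.9760·√2 ≈ 2.7945
Minimum reliable difference = 1.645 · SE_diff ≈ 1.645 · 2.7945 ≈ 4.5969

4.60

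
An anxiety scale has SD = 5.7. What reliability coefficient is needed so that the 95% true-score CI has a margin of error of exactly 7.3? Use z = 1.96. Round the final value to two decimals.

SEM needed = half-width / z = 7.3/1.96 ≈ 3.7245
r = 1 − (SEM / SD)² = 1 − (3.7245 / 5.7)² ≈ 1 − 0.4270 ≈ 0.5730

0.57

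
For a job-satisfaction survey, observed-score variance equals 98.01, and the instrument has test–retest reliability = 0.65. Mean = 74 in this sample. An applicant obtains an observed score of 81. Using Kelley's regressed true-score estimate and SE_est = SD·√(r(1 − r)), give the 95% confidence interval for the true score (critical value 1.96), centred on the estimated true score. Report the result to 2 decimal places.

[69.29, 87.81]

SD = √98.01 ≈ 9.90000
T̂ = 0.65000(81) + 0.35000(74) ≈ 78.55000
SE_est = 9.90000*√(0.65000*0.35000) ≈ 4.72200
CI = 78.55000 ± 1.96 * 4.72200 → [69.29488, 87.80512]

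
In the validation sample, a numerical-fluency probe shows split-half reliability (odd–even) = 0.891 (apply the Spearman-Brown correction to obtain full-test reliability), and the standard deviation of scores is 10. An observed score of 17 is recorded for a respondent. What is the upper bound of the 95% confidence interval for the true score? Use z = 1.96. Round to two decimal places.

r_full = 2·0.891 / (1 + 0.891) ≈ 0.94236
SEM = 10.00000×√(1 − 0.94236) ≈ 2.40086
Margin = 1.96 × 2.40086 ≈ 4.70569
Upper limit = 17 + 4.70569 ≈ 21.70569

21.71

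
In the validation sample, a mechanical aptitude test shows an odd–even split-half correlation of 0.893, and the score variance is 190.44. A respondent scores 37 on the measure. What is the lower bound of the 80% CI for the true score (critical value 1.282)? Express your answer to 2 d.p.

SD = √190.44 = 13.8000
r_full = 2·0.893 / (1 + 0.893) ≈ 0.9435
SEM = 13.8000×√(1 − 0.9435) ≈ 3.2809
Half-width = 1.282×3.2809 ≈ 4.2061
Lower bound: 37 − 4.2061 = 32.7939

32.79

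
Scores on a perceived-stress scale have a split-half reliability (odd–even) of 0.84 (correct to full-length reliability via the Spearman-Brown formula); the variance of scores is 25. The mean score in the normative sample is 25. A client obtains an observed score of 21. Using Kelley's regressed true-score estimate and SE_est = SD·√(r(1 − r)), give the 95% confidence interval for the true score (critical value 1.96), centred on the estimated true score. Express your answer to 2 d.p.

σ = 25^(1/2) = 5.0000
Spearman-Brown: r = 2(0.84) / (1 + 0.84) = 1.6800 / 1.8400 ≃ 0.9130
Estimated true score = 0.9130*21 + (1 − 0.9130)*25 ≃ 21.3478
SE_est = 5.0000*√(0.9130*0.0870) ≃ 1.4089
95% CI: 21.3478 ± 2.7614 ≃ (18.5865, 24.1092)

[18.59, 24.11]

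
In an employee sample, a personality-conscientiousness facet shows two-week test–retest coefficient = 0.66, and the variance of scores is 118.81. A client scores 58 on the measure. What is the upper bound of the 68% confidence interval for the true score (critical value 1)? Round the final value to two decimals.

SD = √118.81 = 10.900
The standard error of measurement is 10.900*√(1 − 0.660) ≈ 10.900*0.583 ≈ 6.356.
Margin = 1 * 6.356 ≈ 6.356
Upper limit = 58 + 6.356 ≈ 64.356

64.36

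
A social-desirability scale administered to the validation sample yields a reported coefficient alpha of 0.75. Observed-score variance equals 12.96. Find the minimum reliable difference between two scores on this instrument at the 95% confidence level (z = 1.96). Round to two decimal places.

σ = 12.96^(1/2) = 3.600
SEM = 3.600·√(1 − 0.750) ≈ 1.800
SE_diff = SEM · √2 ≈ 1.800 · 1.414 ≈ 2.546
Minimum reliable difference = 1.96 · SE_diff ≈ 1.96 · 2.546 ≈ 4.989

4.99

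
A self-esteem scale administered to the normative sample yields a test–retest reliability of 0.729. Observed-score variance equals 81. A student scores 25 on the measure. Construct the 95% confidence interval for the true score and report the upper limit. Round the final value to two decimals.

34.18

SD = √81 = 9.0000
The standard error of measurement is 9.0000·√(1 − 0.7290) ≃ 9.0000·0.5206 ≃ 4.6852.
Half-width = 1.96·4.6852 ≃ 9.1830
Upper bound: 25 + 9.1830 = 34.1830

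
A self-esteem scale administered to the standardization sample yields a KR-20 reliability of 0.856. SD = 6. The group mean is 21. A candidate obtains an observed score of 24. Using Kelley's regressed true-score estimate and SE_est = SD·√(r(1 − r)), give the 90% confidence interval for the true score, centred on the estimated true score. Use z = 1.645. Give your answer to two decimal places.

[20.10, 27.03]

T̂ = 0.8560(24) + 0.1440(21) ≈ 23.5680
SE_est = SD × √(r(1 − r)) = 6.0000 × √0.1233 ≈ 6.0000 × 0.3511 ≈ 2.1065
CI = 23.5680 ± 1.645 × 2.1065 → [20.1027, 27.0333]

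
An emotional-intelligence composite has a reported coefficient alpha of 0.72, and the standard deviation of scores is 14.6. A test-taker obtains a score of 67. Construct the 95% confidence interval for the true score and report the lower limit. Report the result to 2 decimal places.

The standard error of measurement is 14.600×√(1 − 0.720) ≃ 14.600×0.529 ≃ 7.726.
Half-width = 1.96×7.726 ≃ 15.142
Lower limit = 67 − 15.142 ≃ 51.858

51.86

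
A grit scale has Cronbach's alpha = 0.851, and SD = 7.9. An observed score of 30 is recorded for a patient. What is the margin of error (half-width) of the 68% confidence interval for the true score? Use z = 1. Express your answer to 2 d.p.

SEM = 7.9000*√(1 − 0.8510) ≈ 3.0494
1 * SEM ≈ 3.0494

3.05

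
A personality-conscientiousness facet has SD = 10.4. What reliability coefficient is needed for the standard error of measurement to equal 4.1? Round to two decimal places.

0.84

r = 1 − (4.1000/10.4)² ≈ 1 − 0.1554 ≈ 0.8446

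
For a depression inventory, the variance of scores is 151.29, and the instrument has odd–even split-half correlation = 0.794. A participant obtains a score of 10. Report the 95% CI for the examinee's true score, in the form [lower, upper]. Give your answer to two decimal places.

[1.83, 18.17]

σ = 151.29^(1/2) = 12.3000
Spearman-Brown: r = 2(0.794) / (1 + 0.794) = 1.5880 / 1.7940 ≃ 0.8852
SEM = 12.3000 * √(1 − 0.8852) = 12.3000 * √0.1148 ≃ 12.3000 * 0.3389 ≃ 4.1680
Margin = 1.96 * 4.1680 ≃ 8.1693
CI = 10 ± 8.1693 → [1.8307, 18.1693]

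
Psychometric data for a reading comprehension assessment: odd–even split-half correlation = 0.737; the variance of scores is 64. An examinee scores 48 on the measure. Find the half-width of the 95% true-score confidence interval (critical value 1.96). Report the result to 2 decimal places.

σ = 64^(1/2) = 8.000
Spearman-Brown: r = 2(0.737) / (1 + 0.737) = 1.474 / 1.737 ≈ 0.849
The standard error of measurement is 8.000*√(1 − 0.849) ≈ 8.000*0.389 ≈ 3.113.
Margin = 1.96 * 3.113 ≈ 6.101

6.10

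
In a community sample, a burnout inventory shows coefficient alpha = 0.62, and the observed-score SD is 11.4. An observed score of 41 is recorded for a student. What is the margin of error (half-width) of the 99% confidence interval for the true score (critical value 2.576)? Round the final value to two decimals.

18.10

SEM = 11.400×√(1 − 0.620) ≃ 7.027
Margin = 2.576 × 7.027 ≃ 18.103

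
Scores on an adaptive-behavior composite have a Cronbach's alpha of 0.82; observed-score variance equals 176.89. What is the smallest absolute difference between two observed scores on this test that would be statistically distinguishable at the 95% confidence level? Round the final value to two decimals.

15.64

SD = √176.89 ≈ 13.30000
SEM = 13.30000 * √(1 − 0.82000) = 13.30000 * √0.18000 ≈ 13.30000 * 0.42426 ≈ 5.64271
SE_diff = √2 * SEM ≈ 7.98000
Smallest detectable difference = 1.96*7.98000 ≈ 15.64080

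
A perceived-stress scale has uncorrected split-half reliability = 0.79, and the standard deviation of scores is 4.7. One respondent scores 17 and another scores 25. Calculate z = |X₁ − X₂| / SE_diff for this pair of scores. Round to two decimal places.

r_full = 2·0.79 / (1 + 0.79) ≈ 0.883
SEM = 4.700 × √(1 − 0.883) = 4.700 × √0.117 ≈ 4.700 × 0.343 ≈ 1.610
SE_diff = √2 × SEM ≈ 2.277
z = |17 − 25| / 2.277 = 8 / 2.277 ≈ 3.514

3.51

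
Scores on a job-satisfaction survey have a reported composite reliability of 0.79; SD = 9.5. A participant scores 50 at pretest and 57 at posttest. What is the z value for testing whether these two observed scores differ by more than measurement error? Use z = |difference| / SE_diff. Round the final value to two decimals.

1.14

SEM = 9.500 × √(1 − 0.790) = 9.500 × √0.210 ≈ 9.500 × 0.458 ≈ 4.353
Standard error of the difference = 4.353·√2 ≈ 6.157
z = 7 / 6.157 ≈ 1.137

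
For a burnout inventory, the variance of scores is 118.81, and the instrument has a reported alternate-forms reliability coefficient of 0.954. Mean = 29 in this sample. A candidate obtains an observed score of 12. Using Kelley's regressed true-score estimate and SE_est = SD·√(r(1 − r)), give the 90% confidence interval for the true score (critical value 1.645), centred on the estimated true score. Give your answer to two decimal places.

[9.03, 16.54]

SD = √118.81 ≈ 10.9000
Estimated true score = 0.9540·12 + (1 − 0.9540)·29 ≈ 12.7820
SE_est = SD · √(r(1 − r)) = 10.9000 · √0.0439 ≈ 10.9000 · 0.2095 ≈ 2.2834
CI = 12.7820 ± 1.645 · 2.2834 → [9.0258, 16.5382]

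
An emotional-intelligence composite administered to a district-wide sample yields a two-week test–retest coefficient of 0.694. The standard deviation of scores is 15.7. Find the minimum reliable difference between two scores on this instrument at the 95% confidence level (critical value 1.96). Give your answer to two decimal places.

SEM = 15.7000·√(1 − 0.6940) ≃ 8.6848
Standard error of the difference = 8.6848·√2 ≃ 12.2822
Smallest detectable difference = 1.96·12.2822 ≃ 24.0731

24.07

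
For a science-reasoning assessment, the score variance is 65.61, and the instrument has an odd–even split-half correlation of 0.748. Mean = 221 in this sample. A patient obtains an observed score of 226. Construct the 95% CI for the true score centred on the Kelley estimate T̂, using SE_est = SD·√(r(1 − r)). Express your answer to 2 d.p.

[219.70, 230.86]

σ = 65.61^(1/2) = 8.1000
Full-length reliability (Spearman-Brown) = 2(0.748)/(1+0.748) ≈ 0.8558
T̂ = r·X + (1 − r)·M = 0.8558*226 + 0.1442*221 ≈ 193.4188 + 31.8604 ≈ 225.2792
SE_est = 8.1000*√(0.8558*0.1442) ≈ 2.8452
CI = 225.2792 ± 1.96 * 2.8452 → [219.7026, 230.8557]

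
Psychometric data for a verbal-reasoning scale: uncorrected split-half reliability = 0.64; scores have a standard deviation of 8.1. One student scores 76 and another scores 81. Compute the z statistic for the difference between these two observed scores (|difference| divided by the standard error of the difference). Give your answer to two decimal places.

Spearman-Brown: r = 2(0.64) / (1 + 0.64) = 1.28000 / 1.64000 ≈ 0.78049
SEM = 8.10000*√(1 − 0.78049) ≈ 3.79502
SE_diff = SEM * √2 ≈ 3.79502 * 1.41421 ≈ 5.36697
z = |76 − 81| / 5.36697 = 5 / 5.36697 ≈ 0.93162

0.93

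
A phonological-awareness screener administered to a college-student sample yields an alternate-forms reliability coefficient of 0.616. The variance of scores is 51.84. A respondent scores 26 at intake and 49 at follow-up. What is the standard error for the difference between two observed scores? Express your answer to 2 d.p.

6.31

SD = √51.84 ≈ 7.20000
SEM = 7.20000 × √(1 − 0.61600) = 7.20000 × √0.38400 ≈ 7.20000 × 0.61968 ≈ 4.46168
SE_diff = SEM × √2 ≈ 4.46168 × 1.41421 ≈ 6.30976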